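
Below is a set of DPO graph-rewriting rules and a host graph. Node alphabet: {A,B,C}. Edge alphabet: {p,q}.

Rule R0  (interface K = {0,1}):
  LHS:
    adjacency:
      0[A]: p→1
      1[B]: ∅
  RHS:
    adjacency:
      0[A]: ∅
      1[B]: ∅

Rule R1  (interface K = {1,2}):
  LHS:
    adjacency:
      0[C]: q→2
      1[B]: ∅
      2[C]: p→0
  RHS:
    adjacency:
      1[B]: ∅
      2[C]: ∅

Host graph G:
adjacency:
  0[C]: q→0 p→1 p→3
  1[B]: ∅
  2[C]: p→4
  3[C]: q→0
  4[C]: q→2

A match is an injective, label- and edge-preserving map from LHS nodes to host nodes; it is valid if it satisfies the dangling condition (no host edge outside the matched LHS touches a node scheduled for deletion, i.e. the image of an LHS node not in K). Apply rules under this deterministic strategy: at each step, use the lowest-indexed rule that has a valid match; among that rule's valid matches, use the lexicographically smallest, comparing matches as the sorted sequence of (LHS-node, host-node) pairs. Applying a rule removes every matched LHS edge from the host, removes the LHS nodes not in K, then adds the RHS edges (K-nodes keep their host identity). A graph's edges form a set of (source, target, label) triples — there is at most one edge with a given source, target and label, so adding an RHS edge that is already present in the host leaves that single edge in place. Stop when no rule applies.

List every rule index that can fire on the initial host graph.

Answer: [R1]

Derivation:
R0: no valid match — LHS pattern not found
R1: 2 valid matches — {0↦3, 1↦1, 2↦0}, {0↦4, 1↦1, 2↦2}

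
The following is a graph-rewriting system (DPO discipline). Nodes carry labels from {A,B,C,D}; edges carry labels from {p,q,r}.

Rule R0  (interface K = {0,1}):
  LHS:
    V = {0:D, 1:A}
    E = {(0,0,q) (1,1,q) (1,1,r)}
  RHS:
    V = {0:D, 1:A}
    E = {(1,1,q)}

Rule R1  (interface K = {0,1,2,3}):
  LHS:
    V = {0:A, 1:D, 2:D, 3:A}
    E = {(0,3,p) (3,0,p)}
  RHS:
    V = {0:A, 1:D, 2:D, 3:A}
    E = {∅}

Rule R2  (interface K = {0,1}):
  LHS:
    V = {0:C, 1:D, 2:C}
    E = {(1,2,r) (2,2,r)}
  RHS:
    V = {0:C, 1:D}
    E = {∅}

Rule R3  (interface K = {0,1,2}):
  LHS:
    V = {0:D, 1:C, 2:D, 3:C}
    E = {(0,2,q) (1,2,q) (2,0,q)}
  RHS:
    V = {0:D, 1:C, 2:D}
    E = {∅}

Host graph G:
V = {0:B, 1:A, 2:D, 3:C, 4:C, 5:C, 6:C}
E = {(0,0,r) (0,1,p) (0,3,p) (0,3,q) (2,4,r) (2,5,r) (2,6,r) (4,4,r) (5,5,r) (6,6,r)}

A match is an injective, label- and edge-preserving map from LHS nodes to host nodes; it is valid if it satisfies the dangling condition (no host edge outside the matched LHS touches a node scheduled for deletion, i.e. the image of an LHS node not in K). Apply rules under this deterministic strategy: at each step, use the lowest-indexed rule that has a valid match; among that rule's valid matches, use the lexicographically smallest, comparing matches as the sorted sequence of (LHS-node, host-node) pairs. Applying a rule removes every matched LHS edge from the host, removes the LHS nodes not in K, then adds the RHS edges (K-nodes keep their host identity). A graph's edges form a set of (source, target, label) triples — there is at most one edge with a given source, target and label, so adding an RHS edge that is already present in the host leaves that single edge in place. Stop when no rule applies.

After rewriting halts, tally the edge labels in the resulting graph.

initial: |V|=7 |E|=10  E = 0-r->0 0-p->1 0-p->3 0-q->3 2-r->4 2-r->5 2-r->6 4-r->4 5-r->5 6-r->6
step 1: apply R2 at {0↦3, 1↦2, 2↦4}  → |V|=6 |E|=8  E = 0-r->0 0-p->1 0-p->3 0-q->3 2-r->5 2-r->6 5-r->5 6-r->6
step 2: apply R2 at {0↦3, 1↦2, 2↦5}  → |V|=5 |E|=6  E = 0-r->0 0-p->1 0-p->3 0-q->3 2-r->6 6-r->6
step 3: apply R2 at {0↦3, 1↦2, 2↦6}  → |V|=4 |E|=4  E = 0-r->0 0-p->1 0-p->3 0-q->3
normal form: no rule applies after step 3
NF edges: [(0, 0, 'r'), (0, 1, 'p'), (0, 3, 'p'), (0, 3, 'q')]

Answer: p:2 q:1 r:1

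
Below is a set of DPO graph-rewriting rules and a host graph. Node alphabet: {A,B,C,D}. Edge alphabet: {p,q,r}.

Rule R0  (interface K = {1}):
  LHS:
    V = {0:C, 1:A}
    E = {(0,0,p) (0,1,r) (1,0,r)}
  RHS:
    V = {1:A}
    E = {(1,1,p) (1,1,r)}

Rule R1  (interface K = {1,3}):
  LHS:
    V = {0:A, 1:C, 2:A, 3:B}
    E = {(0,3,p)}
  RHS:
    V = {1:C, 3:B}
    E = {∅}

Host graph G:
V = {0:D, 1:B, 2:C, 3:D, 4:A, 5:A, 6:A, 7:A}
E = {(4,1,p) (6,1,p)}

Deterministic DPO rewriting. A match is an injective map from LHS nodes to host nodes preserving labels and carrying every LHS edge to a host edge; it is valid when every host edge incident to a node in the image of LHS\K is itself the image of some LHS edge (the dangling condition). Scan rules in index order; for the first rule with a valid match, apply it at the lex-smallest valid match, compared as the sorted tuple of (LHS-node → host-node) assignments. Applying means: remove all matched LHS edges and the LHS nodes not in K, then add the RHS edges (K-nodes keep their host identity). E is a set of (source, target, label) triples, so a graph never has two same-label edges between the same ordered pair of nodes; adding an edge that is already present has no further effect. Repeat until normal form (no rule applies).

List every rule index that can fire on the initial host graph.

Answer: [R1]

Derivation:
R0: no valid match — LHS pattern not found
R1: 4 valid matches — {0↦4, 1↦2, 2↦5, 3↦1}, {0↦4, 1↦2, 2↦7, 3↦1}, {0↦6, 1↦2, 2↦5, 3↦1} (+1 more)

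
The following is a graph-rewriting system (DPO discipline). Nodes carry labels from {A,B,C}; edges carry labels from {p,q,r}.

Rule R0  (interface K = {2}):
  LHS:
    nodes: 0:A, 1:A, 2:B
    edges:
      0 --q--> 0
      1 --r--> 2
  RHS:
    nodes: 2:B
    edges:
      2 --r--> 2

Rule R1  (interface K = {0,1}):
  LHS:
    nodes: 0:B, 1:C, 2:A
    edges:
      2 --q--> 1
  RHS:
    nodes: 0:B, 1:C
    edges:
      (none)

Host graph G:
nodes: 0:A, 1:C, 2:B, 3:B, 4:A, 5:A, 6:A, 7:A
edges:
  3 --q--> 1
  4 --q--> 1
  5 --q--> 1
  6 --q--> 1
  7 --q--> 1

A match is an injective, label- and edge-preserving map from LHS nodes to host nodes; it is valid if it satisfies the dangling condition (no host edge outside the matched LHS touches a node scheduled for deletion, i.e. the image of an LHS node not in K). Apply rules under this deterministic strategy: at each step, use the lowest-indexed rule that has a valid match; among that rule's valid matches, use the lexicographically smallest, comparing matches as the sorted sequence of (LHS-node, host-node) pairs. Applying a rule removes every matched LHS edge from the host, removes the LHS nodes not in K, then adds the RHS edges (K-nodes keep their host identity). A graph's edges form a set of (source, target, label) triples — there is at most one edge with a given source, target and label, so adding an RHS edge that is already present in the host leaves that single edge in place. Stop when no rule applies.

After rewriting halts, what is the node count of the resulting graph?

Answer: 4

Rewrite trace:
initial: |V|=8 |E|=5  E = 3-q->1 4-q->1 5-q->1 6-q->1 7-q->1
step 1: apply R1 at {0↦2, 1↦1, 2↦4}  → |V|=7 |E|=4  E = 3-q->1 5-q->1 6-q->1 7-q->1
step 2: apply R1 at {0↦2, 1↦1, 2↦5}  → |V|=6 |E|=3  E = 3-q->1 6-q->1 7-q->1
step 3: apply R1 at {0↦2, 1↦1, 2↦6}  → |V|=5 |E|=2  E = 3-q->1 7-q->1
step 4: apply R1 at {0↦2, 1↦1, 2↦7}  → |V|=4 |E|=1  E = 3-q->1
final graph: no rule applies after step 4
NF nodes: {0:A, 1:C, 2:B, 3:B}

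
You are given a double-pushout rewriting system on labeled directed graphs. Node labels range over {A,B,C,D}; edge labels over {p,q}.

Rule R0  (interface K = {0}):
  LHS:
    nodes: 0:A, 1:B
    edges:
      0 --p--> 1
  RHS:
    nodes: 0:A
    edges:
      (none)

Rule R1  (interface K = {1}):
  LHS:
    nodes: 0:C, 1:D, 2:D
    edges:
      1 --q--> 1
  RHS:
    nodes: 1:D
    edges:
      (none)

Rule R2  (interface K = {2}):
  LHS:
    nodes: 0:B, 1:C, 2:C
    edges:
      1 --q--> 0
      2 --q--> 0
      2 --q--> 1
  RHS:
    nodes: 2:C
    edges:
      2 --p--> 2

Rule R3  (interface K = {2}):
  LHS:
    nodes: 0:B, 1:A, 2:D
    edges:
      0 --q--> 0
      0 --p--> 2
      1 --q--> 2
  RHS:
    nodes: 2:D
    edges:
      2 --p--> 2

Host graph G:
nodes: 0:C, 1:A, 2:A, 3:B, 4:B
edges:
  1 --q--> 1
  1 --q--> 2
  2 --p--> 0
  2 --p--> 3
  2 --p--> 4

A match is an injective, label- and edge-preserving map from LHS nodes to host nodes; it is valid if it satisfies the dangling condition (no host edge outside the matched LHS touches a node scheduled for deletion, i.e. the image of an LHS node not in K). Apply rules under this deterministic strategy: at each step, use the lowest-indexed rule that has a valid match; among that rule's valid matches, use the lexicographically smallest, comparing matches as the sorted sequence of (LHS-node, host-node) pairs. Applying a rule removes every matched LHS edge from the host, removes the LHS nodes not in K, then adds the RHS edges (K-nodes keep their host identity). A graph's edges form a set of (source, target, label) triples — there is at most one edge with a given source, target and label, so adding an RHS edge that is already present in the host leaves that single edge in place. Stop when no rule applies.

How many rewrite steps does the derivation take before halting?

[0] host  ⇒  5 nodes, 5 edges  {1-q->1 1-q->2 2-p->0 2-p->3 2-p->4}
[1] R0 @ {0↦2, 1↦3}  ⇒  4 nodes, 4 edges  {1-q->1 1-q->2 2-p->0 2-p->4}
[2] R0 @ {0↦2, 1↦4}  ⇒  3 nodes, 3 edges  {1-q->1 1-q->2 2-p->0}
halt: no rule applies after step 2

Answer: 2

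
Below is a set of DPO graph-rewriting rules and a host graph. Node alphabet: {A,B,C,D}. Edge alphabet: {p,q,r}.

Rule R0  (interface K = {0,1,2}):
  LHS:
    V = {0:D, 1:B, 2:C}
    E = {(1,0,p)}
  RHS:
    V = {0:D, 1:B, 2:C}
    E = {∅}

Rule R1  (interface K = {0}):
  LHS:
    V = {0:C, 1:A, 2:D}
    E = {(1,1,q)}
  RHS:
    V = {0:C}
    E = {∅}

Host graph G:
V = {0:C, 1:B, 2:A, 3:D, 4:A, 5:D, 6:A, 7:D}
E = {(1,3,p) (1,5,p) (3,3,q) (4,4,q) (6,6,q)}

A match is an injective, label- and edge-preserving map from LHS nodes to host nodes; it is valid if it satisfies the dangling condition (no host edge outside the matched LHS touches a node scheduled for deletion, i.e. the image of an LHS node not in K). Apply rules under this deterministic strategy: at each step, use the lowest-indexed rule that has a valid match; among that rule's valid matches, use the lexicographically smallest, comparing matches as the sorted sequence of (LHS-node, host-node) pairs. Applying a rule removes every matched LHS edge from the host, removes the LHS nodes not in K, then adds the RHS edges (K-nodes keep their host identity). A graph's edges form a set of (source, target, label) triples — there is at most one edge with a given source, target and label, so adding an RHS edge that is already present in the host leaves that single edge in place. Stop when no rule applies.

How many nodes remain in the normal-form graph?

initial: |V|=8 |E|=5  E = 1-p->3 1-p->5 3-q->3 4-q->4 6-q->6
step 1: apply R0 at {0↦3, 1↦1, 2↦0}  → |V|=8 |E|=4  E = 1-p->5 3-q->3 4-q->4 6-q->6
step 2: apply R0 at {0↦5, 1↦1, 2↦0}  → |V|=8 |E|=3  E = 3-q->3 4-q->4 6-q->6
step 3: apply R1 at {0↦0, 1↦4, 2↦5}  → |V|=6 |E|=2  E = 3-q->3 6-q->6
step 4: apply R1 at {0↦0, 1↦6, 2↦7}  → |V|=4 |E|=1  E = 3-q->3
normal form: no rule applies after step 4
NF nodes: {0:C, 1:B, 2:A, 3:D}

Answer: 4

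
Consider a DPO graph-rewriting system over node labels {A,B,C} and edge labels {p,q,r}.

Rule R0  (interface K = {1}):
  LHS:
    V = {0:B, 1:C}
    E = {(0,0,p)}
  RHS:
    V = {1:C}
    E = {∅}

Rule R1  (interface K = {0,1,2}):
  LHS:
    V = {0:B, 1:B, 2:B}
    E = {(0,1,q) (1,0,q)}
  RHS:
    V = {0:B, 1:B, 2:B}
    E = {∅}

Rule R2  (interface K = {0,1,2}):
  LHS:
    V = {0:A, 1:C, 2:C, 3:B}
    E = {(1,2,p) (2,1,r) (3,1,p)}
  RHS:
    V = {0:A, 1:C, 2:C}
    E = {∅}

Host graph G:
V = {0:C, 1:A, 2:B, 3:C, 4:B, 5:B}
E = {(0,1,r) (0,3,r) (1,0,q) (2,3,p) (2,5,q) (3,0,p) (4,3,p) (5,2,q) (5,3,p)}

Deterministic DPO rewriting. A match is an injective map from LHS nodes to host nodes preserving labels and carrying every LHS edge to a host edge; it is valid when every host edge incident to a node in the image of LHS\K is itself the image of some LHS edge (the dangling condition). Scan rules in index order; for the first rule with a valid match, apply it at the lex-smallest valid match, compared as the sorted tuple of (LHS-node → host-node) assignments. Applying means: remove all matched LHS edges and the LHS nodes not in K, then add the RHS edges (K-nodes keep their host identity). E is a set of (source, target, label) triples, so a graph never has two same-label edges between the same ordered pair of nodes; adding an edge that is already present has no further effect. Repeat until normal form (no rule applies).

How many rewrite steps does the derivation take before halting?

Answer: 2

Derivation:
[0] host  ⇒  6 nodes, 9 edges  {0-r->1 0-r->3 1-q->0 2-p->3 2-q->5 3-p->0 4-p->3 5-q->2 5-p->3}
[1] R1 @ {0↦2, 1↦5, 2↦4}  ⇒  6 nodes, 7 edges  {0-r->1 0-r->3 1-q->0 2-p->3 3-p->0 4-p->3 5-p->3}
[2] R2 @ {0↦1, 1↦3, 2↦0, 3↦2}  ⇒  5 nodes, 4 edges  {0-r->1 1-q->0 4-p->3 5-p->3}
final graph: no rule applies after step 2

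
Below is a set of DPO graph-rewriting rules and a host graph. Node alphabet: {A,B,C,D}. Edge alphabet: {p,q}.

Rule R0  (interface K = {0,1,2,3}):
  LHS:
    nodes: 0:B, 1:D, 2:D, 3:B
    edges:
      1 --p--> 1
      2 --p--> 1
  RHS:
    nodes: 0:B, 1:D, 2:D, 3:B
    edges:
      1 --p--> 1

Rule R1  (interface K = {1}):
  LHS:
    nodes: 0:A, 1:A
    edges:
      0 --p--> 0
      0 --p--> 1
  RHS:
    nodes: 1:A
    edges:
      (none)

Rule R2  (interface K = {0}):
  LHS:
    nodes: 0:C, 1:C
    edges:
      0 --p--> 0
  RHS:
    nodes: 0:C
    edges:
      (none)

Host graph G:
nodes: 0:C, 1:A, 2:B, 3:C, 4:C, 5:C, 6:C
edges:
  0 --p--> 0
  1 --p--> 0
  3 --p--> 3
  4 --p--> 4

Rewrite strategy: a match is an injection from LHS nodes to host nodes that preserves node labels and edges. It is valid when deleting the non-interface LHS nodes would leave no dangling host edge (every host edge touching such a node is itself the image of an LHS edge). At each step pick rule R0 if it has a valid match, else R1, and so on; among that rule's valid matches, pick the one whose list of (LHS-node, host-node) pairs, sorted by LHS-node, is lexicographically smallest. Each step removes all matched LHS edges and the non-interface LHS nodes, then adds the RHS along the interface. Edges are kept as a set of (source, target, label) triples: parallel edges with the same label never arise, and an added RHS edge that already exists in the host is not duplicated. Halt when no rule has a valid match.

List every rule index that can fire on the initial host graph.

R0: no valid match — LHS pattern not found
R1: no valid match — LHS pattern not found
R2: 6 valid matches — {0↦0, 1↦5}, {0↦0, 1↦6}, {0↦3, 1↦5} (+3 more)

Answer: [R2]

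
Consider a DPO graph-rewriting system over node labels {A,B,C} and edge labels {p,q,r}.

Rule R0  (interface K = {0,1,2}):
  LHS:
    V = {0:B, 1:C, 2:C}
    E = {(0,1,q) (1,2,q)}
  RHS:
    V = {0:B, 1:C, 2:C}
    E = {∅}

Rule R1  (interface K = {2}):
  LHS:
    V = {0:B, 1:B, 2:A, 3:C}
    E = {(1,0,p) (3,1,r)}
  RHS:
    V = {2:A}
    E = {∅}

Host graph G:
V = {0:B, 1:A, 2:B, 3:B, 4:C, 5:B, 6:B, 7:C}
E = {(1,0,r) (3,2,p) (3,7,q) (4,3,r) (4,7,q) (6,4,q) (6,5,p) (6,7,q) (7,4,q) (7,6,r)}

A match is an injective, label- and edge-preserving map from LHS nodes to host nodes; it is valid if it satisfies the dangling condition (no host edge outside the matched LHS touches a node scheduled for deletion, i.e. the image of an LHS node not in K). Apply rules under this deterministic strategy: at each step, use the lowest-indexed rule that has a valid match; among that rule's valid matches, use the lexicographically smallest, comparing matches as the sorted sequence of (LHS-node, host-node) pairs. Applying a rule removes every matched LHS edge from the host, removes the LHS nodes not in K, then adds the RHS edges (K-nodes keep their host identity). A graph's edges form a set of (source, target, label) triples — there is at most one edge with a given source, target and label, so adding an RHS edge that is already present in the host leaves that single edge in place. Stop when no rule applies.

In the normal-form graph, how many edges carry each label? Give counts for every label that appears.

start.  V:8 E:10  edges: 1-r->0 3-p->2 3-q->7 4-r->3 4-q->7 6-q->4 6-p->5 6-q->7 7-q->4 7-r->6
1. fire R0 via {0↦3, 1↦7, 2↦4}  →  V:8 E:8  edges: 1-r->0 3-p->2 4-r->3 4-q->7 6-q->4 6-p->5 6-q->7 7-r->6
2. fire R0 via {0↦6, 1↦4, 2↦7}  →  V:8 E:6  edges: 1-r->0 3-p->2 4-r->3 6-p->5 6-q->7 7-r->6
3. fire R1 via {0↦2, 1↦3, 2↦1, 3↦4}  →  V:5 E:4  edges: 1-r->0 6-p->5 6-q->7 7-r->6
halt: no rule applies after step 3
NF edges: [(1, 0, 'r'), (6, 5, 'p'), (6, 7, 'q'), (7, 6, 'r')]

Answer: p:1 q:1 r:2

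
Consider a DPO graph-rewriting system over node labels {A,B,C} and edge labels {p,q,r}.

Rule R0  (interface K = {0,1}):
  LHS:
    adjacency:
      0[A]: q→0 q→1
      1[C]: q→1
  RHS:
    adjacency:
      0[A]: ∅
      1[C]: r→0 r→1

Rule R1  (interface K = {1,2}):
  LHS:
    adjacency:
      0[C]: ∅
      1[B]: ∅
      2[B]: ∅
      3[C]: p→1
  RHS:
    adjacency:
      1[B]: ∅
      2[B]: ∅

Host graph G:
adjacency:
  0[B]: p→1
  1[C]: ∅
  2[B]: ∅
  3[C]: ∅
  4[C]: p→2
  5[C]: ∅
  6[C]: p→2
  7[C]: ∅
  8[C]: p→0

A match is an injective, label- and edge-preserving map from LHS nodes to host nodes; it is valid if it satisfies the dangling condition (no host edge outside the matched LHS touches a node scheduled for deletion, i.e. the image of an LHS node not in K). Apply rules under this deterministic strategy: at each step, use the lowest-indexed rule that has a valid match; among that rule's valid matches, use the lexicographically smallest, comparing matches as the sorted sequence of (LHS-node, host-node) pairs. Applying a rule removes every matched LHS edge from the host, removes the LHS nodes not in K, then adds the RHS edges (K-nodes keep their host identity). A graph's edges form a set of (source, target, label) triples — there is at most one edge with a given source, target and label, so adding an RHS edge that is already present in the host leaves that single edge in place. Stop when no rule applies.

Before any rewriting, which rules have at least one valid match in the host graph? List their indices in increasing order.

R0: no valid match — LHS pattern not found
R1: 9 valid matches — {0↦3, 1↦0, 2↦2, 3↦8}, {0↦3, 1↦2, 2↦0, 3↦4}, {0↦3, 1↦2, 2↦0, 3↦6} (+6 more)

Answer: [R1]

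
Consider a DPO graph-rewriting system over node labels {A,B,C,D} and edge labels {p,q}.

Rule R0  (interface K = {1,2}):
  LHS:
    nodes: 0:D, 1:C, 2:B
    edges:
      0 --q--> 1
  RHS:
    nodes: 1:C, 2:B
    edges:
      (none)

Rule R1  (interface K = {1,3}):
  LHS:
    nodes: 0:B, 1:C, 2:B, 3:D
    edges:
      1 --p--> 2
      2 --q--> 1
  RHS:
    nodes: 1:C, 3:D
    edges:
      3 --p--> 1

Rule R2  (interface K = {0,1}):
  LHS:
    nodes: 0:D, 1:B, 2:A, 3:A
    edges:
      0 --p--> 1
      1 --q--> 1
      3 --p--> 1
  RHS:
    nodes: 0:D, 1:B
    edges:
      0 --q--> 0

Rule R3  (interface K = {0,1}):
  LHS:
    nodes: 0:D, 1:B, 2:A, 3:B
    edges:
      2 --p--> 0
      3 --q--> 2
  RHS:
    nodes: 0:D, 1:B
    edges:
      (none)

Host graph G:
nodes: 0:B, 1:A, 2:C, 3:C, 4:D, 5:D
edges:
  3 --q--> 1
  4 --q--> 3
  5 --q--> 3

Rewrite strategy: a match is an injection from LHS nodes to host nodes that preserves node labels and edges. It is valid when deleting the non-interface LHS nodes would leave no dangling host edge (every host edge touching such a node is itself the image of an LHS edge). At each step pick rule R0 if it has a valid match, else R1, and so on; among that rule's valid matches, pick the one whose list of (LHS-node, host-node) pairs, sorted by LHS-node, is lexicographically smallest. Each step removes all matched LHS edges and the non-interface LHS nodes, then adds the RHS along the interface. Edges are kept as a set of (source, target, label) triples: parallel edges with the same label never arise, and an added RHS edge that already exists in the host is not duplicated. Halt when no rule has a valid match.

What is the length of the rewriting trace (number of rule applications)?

start.  V:6 E:3  edges: 3-q->1 4-q->3 5-q->3
1. fire R0 via {0↦4, 1↦3, 2↦0}  →  V:5 E:2  edges: 3-q->1 5-q->3
2. fire R0 via {0↦5, 1↦3, 2↦0}  →  V:4 E:1  edges: 3-q->1
halt: no rule applies after step 2

Answer: 2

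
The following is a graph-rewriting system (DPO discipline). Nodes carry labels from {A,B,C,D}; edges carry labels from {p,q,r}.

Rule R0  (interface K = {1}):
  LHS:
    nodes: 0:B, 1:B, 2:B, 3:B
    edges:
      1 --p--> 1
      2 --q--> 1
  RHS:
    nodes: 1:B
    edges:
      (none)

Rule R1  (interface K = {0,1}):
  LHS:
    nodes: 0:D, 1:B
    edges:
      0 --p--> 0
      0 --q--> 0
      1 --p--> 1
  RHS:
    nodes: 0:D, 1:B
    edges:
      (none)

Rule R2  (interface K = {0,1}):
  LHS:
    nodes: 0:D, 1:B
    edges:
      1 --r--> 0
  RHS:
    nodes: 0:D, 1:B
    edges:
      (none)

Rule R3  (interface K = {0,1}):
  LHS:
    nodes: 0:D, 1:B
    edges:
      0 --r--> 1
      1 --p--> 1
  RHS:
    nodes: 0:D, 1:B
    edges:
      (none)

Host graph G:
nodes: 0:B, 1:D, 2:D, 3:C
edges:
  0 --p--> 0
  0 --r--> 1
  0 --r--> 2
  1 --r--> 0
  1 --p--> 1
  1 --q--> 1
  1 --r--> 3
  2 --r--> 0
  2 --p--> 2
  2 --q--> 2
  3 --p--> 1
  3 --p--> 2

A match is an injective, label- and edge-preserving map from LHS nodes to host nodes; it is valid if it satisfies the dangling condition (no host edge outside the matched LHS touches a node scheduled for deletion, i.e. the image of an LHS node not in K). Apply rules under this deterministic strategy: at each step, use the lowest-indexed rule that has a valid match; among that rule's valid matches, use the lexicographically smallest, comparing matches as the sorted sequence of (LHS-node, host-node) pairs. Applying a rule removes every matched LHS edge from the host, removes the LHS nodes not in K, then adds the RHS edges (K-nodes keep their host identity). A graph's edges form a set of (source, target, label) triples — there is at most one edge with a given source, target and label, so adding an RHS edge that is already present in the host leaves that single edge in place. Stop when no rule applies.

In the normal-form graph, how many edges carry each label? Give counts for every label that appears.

Answer: p:3 q:1 r:3

Derivation:
initial: |V|=4 |E|=12  E = 0-p->0 0-r->1 0-r->2 1-r->0 1-p->1 1-q->1 1-r->3 2-r->0 2-p->2 2-q->2 3-p->1 3-p->2
step 1: apply R1 at {0↦1, 1↦0}  → |V|=4 |E|=9  E = 0-r->1 0-r->2 1-r->0 1-r->3 2-r->0 2-p->2 2-q->2 3-p->1 3-p->2
step 2: apply R2 at {0↦1, 1↦0}  → |V|=4 |E|=8  E = 0-r->2 1-r->0 1-r->3 2-r->0 2-p->2 2-q->2 3-p->1 3-p->2
step 3: apply R2 at {0↦2, 1↦0}  → |V|=4 |E|=7  E = 1-r->0 1-r->3 2-r->0 2-p->2 2-q->2 3-p->1 3-p->2
final graph: no rule applies after step 3
NF edges: [(1, 0, 'r'), (1, 3, 'r'), (2, 0, 'r'), (2, 2, 'p'), (2, 2, 'q'), (3, 1, 'p'), (3, 2, 'p')]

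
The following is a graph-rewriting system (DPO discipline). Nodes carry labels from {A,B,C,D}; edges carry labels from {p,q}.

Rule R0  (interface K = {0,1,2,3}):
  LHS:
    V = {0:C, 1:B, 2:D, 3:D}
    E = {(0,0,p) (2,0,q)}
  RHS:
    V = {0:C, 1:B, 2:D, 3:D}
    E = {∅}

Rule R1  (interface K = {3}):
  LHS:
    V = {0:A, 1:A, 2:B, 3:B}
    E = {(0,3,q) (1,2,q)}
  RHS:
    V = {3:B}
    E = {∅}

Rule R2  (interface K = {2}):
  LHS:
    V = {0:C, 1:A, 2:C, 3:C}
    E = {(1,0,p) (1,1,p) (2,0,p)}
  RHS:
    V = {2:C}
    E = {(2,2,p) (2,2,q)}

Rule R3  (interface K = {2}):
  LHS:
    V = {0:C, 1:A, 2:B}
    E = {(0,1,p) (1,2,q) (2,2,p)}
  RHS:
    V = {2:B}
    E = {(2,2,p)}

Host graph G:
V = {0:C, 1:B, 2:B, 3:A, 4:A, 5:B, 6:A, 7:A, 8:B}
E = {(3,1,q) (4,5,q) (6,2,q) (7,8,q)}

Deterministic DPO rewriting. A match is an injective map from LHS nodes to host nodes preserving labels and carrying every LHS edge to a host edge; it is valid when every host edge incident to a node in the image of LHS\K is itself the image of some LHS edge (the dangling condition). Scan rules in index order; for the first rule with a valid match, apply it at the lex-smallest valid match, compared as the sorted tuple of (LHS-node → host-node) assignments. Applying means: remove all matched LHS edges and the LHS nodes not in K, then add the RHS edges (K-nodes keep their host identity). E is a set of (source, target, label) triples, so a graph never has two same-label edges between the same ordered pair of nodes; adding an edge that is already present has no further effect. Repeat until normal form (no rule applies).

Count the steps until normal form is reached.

Answer: 2

Derivation:
[0] host  ⇒  9 nodes, 4 edges  {3-q->1 4-q->5 6-q->2 7-q->8}
[1] R1 @ {0↦3, 1↦4, 2↦5, 3↦1}  ⇒  6 nodes, 2 edges  {6-q->2 7-q->8}
[2] R1 @ {0↦6, 1↦7, 2↦8, 3↦2}  ⇒  3 nodes, 0 edges  {∅}
final graph: no rule applies after step 2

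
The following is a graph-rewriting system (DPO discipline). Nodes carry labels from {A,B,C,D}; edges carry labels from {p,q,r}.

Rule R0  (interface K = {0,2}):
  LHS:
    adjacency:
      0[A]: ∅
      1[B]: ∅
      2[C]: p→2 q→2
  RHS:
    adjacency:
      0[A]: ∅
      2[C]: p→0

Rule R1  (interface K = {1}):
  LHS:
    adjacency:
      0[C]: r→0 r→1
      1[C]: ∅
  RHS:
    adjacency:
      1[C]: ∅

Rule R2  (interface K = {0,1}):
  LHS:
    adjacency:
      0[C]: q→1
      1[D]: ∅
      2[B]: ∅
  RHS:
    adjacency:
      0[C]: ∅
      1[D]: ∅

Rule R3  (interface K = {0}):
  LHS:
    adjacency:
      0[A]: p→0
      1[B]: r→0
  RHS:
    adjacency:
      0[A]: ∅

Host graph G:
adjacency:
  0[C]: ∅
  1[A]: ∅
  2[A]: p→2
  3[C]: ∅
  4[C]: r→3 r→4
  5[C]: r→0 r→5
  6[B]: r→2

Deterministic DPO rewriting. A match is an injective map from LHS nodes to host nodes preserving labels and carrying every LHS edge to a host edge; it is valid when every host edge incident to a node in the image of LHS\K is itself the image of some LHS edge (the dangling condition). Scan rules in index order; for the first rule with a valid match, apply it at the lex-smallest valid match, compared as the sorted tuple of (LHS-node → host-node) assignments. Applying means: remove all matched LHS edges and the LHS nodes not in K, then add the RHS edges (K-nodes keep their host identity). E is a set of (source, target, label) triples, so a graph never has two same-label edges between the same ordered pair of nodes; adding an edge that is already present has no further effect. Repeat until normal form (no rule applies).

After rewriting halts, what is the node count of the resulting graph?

initial: |V|=7 |E|=6  E = 2-p->2 4-r->3 4-r->4 5-r->0 5-r->5 6-r->2
step 1: apply R1 at {0↦4, 1↦3}  → |V|=6 |E|=4  E = 2-p->2 5-r->0 5-r->5 6-r->2
step 2: apply R1 at {0↦5, 1↦0}  → |V|=5 |E|=2  E = 2-p->2 6-r->2
step 3: apply R3 at {0↦2, 1↦6}  → |V|=4 |E|=0  E = ∅
normal form: no rule applies after step 3
NF nodes: {0:C, 1:A, 2:A, 3:C}

Answer: 4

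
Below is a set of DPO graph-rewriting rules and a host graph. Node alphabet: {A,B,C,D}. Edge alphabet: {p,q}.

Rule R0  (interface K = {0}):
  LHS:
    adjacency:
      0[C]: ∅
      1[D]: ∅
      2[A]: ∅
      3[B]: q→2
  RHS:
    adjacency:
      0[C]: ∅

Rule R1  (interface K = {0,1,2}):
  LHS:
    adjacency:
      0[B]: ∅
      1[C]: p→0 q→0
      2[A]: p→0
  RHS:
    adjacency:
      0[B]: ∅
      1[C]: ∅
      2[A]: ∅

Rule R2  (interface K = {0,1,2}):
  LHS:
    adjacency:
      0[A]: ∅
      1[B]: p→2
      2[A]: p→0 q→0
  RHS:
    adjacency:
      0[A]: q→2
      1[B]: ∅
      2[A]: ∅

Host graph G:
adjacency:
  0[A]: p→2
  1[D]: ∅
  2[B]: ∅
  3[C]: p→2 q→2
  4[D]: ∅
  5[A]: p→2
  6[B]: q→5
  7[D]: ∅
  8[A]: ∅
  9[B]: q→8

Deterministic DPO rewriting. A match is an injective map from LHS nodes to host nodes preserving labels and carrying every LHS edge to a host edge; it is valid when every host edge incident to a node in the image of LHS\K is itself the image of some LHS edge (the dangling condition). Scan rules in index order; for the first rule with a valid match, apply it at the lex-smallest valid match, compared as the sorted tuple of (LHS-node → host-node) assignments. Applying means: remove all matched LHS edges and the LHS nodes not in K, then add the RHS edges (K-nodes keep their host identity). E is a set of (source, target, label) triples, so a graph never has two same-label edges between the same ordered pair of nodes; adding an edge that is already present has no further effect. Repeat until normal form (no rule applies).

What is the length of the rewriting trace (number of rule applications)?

start.  V:10 E:6  edges: 0-p->2 3-p->2 3-q->2 5-p->2 6-q->5 9-q->8
1. fire R0 via {0↦3, 1↦1, 2↦8, 3↦9}  →  V:7 E:5  edges: 0-p->2 3-p->2 3-q->2 5-p->2 6-q->5
2. fire R1 via {0↦2, 1↦3, 2↦0}  →  V:7 E:2  edges: 5-p->2 6-q->5
final graph: no rule applies after step 2

Answer: 2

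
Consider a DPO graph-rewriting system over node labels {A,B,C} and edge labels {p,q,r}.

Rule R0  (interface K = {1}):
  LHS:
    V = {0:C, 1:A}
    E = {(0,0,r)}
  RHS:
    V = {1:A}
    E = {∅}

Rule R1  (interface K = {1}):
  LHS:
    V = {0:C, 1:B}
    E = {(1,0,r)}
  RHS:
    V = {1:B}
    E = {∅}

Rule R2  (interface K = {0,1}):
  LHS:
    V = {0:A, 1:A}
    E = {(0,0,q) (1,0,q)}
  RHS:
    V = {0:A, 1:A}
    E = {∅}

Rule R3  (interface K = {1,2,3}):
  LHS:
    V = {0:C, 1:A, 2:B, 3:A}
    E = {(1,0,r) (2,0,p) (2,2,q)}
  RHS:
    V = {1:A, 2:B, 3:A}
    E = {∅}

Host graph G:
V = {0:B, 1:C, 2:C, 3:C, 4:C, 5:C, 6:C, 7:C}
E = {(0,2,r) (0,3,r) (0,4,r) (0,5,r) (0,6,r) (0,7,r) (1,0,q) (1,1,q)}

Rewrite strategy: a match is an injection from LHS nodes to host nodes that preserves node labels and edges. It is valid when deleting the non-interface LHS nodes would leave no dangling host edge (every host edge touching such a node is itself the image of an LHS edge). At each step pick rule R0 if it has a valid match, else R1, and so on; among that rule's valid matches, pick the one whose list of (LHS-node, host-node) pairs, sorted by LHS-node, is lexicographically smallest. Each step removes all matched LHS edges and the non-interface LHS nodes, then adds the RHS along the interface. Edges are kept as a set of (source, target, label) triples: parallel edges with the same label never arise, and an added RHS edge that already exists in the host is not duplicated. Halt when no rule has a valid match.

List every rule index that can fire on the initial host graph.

R0: no valid match — LHS pattern not found
R1: 6 valid matches — {0↦2, 1↦0}, {0↦3, 1↦0}, {0↦4, 1↦0} (+3 more)
R2: no valid match — LHS pattern not found
R3: no valid match — LHS pattern not found

Answer: [R1]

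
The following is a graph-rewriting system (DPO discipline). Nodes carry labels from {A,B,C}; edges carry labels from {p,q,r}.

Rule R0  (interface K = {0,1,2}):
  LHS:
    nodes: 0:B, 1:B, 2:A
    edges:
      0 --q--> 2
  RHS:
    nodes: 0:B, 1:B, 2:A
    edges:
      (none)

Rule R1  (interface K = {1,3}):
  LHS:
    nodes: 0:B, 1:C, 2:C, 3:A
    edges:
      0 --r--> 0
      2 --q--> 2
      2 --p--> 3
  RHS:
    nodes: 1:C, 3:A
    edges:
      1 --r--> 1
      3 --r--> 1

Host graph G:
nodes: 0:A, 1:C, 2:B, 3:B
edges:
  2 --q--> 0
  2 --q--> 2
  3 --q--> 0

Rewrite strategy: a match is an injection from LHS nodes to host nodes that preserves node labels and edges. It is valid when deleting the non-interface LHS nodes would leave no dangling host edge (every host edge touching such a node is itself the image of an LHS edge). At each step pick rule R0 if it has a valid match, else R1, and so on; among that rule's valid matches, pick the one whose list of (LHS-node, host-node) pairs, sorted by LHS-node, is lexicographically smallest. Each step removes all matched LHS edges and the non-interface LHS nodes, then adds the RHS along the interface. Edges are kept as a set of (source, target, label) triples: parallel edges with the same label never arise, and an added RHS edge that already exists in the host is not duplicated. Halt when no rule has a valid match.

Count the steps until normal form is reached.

[0] host  ⇒  4 nodes, 3 edges  {2-q->0 2-q->2 3-q->0}
[1] R0 @ {0↦2, 1↦3, 2↦0}  ⇒  4 nodes, 2 edges  {2-q->2 3-q->0}
[2] R0 @ {0↦3, 1↦2, 2↦0}  ⇒  4 nodes, 1 edges  {2-q->2}
halt: no rule applies after step 2

Answer: 2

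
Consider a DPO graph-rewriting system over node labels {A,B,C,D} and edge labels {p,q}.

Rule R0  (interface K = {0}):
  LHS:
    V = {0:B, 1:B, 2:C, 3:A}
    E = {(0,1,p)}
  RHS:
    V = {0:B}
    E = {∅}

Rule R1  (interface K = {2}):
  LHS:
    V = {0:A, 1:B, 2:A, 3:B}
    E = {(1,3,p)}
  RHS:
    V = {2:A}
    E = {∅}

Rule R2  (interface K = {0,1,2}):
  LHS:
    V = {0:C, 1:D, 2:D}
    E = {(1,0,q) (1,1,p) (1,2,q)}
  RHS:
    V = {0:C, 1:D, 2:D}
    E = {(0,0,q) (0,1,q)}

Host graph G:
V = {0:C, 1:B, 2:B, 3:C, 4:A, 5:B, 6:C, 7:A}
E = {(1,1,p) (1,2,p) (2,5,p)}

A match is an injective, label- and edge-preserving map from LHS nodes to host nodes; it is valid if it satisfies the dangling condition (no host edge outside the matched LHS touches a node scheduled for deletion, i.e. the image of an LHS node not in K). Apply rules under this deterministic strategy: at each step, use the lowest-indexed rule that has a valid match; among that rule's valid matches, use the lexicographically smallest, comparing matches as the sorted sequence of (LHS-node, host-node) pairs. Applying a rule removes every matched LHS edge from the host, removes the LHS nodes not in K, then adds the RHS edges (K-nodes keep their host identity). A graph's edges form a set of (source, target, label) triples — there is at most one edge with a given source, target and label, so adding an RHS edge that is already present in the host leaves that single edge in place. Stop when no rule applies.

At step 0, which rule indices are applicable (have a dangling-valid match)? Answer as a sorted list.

R0: 6 valid matches — {0↦2, 1↦5, 2↦0, 3↦4}, {0↦2, 1↦5, 2↦0, 3↦7}, {0↦2, 1↦5, 2↦3, 3↦4} (+3 more)
R1: no valid match — 4 raw matches, all fail dangling condition
R2: no valid match — LHS pattern not found

Answer: [R0]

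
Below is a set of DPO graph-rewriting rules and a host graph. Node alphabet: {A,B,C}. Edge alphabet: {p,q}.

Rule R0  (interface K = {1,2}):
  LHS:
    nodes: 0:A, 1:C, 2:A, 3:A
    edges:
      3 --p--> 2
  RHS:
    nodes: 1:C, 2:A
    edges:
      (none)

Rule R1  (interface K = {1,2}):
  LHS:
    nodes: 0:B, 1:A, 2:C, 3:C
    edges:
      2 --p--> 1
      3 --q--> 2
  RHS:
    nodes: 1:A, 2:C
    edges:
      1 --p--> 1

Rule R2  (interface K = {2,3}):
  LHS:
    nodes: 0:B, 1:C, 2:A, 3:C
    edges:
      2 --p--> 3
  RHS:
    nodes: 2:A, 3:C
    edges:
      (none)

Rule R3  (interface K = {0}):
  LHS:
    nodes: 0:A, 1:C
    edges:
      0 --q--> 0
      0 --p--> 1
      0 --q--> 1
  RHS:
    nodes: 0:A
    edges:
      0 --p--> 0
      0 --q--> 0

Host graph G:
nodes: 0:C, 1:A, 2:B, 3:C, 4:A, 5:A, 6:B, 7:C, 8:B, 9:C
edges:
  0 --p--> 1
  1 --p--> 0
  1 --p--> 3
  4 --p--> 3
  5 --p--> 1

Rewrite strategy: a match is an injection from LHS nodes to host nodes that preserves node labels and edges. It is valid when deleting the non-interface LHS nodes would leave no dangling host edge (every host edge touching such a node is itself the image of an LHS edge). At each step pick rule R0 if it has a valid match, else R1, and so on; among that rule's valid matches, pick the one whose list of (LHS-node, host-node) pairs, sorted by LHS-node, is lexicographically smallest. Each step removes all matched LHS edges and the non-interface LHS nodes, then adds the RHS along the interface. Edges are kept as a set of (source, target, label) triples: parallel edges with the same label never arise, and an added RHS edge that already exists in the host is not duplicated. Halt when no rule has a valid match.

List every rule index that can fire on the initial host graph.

Answer: [R2]

Derivation:
R0: no valid match — 4 raw matches, all fail dangling condition
R1: no valid match — LHS pattern not found
R2: 18 valid matches — {0↦2, 1↦7, 2↦1, 3↦0}, {0↦2, 1↦7, 2↦1, 3↦3}, {0↦2, 1↦7, 2↦4, 3↦3} (+15 more)
R3: no valid match — LHS pattern not found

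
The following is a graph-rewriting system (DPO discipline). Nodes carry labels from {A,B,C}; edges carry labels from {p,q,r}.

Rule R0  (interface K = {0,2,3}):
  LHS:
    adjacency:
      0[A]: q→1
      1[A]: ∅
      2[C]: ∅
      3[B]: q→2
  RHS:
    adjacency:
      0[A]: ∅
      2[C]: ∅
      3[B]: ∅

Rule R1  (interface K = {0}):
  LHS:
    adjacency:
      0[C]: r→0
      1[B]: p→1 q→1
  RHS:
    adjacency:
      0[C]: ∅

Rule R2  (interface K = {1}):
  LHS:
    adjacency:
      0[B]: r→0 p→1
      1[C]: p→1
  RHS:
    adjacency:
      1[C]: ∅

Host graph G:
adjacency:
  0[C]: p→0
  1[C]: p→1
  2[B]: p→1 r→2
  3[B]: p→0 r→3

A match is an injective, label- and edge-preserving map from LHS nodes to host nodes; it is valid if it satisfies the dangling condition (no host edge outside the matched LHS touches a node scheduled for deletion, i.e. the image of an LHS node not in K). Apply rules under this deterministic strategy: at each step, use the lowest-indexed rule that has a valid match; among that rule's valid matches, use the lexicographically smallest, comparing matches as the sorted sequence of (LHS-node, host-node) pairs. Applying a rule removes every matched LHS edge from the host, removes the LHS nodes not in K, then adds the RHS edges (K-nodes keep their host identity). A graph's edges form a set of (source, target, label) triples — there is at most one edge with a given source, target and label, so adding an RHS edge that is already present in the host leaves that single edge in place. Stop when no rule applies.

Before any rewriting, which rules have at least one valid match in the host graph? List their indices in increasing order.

Answer: [R2]

Rewrite trace:
R0: no valid match — LHS pattern not found
R1: no valid match — LHS pattern not found
R2: 2 valid matches — {0↦2, 1↦1}, {0↦3, 1↦0}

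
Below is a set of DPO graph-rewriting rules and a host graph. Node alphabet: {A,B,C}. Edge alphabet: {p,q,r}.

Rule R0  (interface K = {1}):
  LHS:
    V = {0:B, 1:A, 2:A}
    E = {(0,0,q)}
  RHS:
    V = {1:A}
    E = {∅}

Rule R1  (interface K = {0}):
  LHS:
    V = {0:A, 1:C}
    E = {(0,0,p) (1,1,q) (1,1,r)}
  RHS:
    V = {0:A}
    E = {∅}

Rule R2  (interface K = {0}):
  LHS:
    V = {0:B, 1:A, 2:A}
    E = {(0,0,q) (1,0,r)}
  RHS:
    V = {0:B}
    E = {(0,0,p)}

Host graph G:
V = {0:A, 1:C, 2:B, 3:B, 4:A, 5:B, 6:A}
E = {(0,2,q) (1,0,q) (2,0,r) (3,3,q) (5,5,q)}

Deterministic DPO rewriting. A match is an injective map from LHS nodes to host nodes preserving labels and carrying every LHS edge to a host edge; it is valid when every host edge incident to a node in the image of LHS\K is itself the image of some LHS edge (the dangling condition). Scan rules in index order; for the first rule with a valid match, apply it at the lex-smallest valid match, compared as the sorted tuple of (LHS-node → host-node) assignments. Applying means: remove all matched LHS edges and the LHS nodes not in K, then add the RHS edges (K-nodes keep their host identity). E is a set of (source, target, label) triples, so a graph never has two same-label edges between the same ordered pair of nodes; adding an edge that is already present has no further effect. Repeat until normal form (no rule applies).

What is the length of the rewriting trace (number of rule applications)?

Answer: 2

Rewrite trace:
[0] host  ⇒  7 nodes, 5 edges  {0-q->2 1-q->0 2-r->0 3-q->3 5-q->5}
[1] R0 @ {0↦3, 1↦0, 2↦4}  ⇒  5 nodes, 4 edges  {0-q->2 1-q->0 2-r->0 5-q->5}
[2] R0 @ {0↦5, 1↦0, 2↦6}  ⇒  3 nodes, 3 edges  {0-q->2 1-q->0 2-r->0}
halt: no rule applies after step 2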